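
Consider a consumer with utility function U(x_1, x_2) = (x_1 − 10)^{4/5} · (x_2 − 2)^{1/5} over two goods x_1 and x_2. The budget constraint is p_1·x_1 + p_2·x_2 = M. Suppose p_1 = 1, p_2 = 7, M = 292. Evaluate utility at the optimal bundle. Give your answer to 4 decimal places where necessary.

MRS = 4·(x_2−2)/(x_1−10). Tangency with p_1/p_2 gives x_2−2 = (1/4)·(p_1/p_2)·(x_1−10).
Substituting into the budget: x_1* = 10 + 0.8·(M − 10·p_1 − 2·p_2)/p_1, and x_2* = 2 + 0.2·(…)/p_2.
Discretionary income = 292 − 10·1 − 2·7 = 268; x_1* = 10 + 0.8·268/1 = 224.4; x_2* = 2 + 0.2·268/7 = 9.6571.
Utility at the optimum: U(224.4, 9.6571) = 110.1015.

V = 110.1015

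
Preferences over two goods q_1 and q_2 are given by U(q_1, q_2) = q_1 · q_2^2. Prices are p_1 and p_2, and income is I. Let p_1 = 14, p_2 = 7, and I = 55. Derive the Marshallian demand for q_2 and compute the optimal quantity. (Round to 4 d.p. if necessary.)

q_2* = 5.2381

Tangency: MRS = (1/2)·q_2/q_1 = p_1/p_2.
Rearranging, p_2·q_2 = 2·p_1·q_1. Substituting into the budget gives p_1·q_1·(1 + 2) = I.
Demand: q_1*(p_1,p_2,I) = 1/3·I/p_1 and q_2* = 2/3·I/p_2.
At p_1=14, p_2=7, I=55: q_2* = 2/3·55/7 = 5.2381.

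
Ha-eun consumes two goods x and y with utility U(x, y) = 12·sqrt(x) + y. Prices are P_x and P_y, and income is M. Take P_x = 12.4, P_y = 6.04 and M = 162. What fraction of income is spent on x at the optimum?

share on x = 0.6538

Set MRS = P_x/P_y: 6·x^(−1/2) = P_x/P_y.
Thus x* = (6·P_y/P_x)² — independent of M — with the rest of income spent on y.
Plugging in: x* = (6·6.04/12.4)² = 8.5415, y* = 9.2857.
Expenditure on x: 12.4·8.5415 = 105.9143; share = 0.6538.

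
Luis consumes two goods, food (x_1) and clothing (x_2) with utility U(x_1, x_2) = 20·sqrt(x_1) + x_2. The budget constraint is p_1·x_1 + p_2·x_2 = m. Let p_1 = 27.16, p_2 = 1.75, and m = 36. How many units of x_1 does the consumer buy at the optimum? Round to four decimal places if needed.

x_1* = 0.4152

Utility is quasi-linear in x_2; the FOC for x_1 is 10/√x_1 = p_1/p_2.
Thus x_1* = (10·p_2/p_1)² — independent of m — with the rest of income spent on x_2.
Plugging in: x_1* = (10·1.75/27.16)² = 0.4152.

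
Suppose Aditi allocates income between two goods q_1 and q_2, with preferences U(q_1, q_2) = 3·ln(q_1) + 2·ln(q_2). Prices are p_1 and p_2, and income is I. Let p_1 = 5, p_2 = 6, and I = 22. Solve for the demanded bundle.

q_1* = 2.64, q_2* = 1.4667

Demand: q_1*(p_1,p_2,I) = 0.6·I/p_1 and q_2* = 0.4·I/p_2.
At p_1=5, p_2=6, I=22: q_1* = 0.6·22/5 = 2.64, q_2* = 1.4667.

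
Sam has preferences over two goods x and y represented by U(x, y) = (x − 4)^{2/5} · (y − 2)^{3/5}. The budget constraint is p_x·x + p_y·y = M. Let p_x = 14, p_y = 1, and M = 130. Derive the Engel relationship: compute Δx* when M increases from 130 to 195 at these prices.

Δx* = 1.8571

Substituting into the budget: x* = 4 + 0.4·(M − 4·p_x − 2·p_y)/p_x, and y* = 2 + 0.6·(…)/p_y.
Discretionary income = 130 − 4·14 − 2·1 = 72; x* = 4 + 0.4·72/14 = 6.0571.
At M' = 195: x* = 7.9143. Change: 7.9143 − 6.0571 = 1.8571.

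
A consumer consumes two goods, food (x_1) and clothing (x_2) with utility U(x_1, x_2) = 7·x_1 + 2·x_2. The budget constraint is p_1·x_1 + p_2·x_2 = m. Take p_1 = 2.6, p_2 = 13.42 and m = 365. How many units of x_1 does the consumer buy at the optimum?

Perfect substitutes: compare marginal utility per dollar. 7/p_1 vs 2/p_2 → 2.6923 vs 0.149.
x_1 gives more utility per dollar, so spend all income on x_1: x_1* = m/p_1, x_2* = 0.
Numerically: x_1* = 140.3846, x_2* = 0.

x_1* = 140.3846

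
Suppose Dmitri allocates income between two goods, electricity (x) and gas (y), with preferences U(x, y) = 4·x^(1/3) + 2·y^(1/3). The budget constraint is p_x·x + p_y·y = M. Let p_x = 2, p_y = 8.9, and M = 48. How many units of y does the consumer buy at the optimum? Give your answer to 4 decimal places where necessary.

Numerically y/x = 0.037663, so x* = 48/(2 + 8.9·0.037663) = 20.555 and y* = 0.037663·20.555 = 0.7742.

y* = 0.7742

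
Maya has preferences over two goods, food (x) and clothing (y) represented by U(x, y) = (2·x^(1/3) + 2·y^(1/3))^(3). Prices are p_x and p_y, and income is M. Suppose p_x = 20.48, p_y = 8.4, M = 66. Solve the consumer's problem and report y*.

y* = 4.7897

MRS = MU_x/MU_y = (y/x)^(2/3). Set equal to p_x/p_y.
Hence y/x = (p_x/p_y)^(1/(2/3)), i.e. raised to the 1.5 power.
Substitute y = (y/x)·x into the budget: x* = M/(p_x + p_y·(y/x)).
Numerically y/x = 3.80694, so x* = 66/(20.48 + 8.4·3.80694) = 1.2581 and y* = 3.80694·1.2581 = 4.7897.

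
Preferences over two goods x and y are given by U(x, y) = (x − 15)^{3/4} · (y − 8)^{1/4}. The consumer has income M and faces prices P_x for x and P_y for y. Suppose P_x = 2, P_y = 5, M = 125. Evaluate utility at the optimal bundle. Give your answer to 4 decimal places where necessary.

V = 12.4632

After buying the subsistence bundle (15, 8), a share 0.75 of the remaining income goes to x: x* = 15 + 0.75·(M − 15P_x − 8P_y)/P_x.
Discretionary income = 125 − 15·2 − 8·5 = 55; x* = 15 + 0.75·55/2 = 35.625; y* = 8 + 0.25·55/5 = 10.75.
Utility at the optimum: U(35.625, 10.75) = 12.4632.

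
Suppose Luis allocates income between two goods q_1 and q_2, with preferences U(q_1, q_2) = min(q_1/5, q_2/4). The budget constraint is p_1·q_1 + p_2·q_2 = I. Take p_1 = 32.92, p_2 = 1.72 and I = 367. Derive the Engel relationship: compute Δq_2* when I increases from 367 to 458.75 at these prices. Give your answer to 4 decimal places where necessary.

Δq_2* = 2.1402

Demand: q_1*(p_1,p_2,I) = 5·I/(5·p_1 + 4·p_2), q_2* = 4·I/(5·p_1 + 4·p_2).
Here 5·32.92 + 4·1.72 = 171.48, giving q_2* = 8.5608.
At I' = 458.75: q_2* = 10.701. Change: 10.701 − 8.5608 = 2.1402.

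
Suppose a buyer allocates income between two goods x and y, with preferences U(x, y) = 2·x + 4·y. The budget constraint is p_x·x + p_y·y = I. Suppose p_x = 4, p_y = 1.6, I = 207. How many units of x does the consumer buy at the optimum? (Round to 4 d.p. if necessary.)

Perfect substitutes: compare marginal utility per dollar. 2/p_x vs 4/p_y → 0.5 vs 2.5.
y gives more utility per dollar, so spend all income on y: y* = I/p_y, x* = 0.
Numerically: x* = 0, y* = 129.375.

x* = 0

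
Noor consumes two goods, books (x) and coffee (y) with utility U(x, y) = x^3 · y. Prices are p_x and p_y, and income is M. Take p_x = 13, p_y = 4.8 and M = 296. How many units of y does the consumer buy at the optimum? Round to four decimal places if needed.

y* = 15.4167

At p_x=13, p_y=4.8, M=296: y* = 0.25·296/4.8 = 15.4167.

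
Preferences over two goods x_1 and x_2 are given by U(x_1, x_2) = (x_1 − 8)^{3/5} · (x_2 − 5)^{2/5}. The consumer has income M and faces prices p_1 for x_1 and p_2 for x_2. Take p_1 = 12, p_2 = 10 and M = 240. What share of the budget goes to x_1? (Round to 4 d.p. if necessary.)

share on x_1 = 0.635

Let x_1' = x_1−8, x_2' = x_2−5. MRS = (3/2)·x_2'/x_1' = p_1/p_2.
After buying the subsistence bundle (8, 5), a share 0.6 of the remaining income goes to x_1: x_1* = 8 + 0.6·(M − 8p_1 − 5p_2)/p_1.
Discretionary income = 240 − 8·12 − 5·10 = 94; x_1* = 8 + 0.6·94/12 = 12.7; x_2* = 5 + 0.4·94/10 = 8.76.
Expenditure on x_1: 12·12.7 = 152.4; share = 0.635.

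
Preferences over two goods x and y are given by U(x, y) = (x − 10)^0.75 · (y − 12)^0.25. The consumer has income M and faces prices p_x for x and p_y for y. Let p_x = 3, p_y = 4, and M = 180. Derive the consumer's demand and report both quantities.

x* = 35.5, y* = 18.375

MRS = 3·(y−12)/(x−10). Tangency with p_x/p_y gives y−12 = (1/3)·(p_x/p_y)·(x−10).
After buying the subsistence bundle (10, 12), a share 0.75 of the remaining income goes to x: x* = 10 + 0.75·(M − 10p_x − 12p_y)/p_x.
Discretionary income = 180 − 10·3 − 12·4 = 102; x* = 10 + 0.75·102/3 = 35.5; y* = 12 + 0.25·102/4 = 18.375.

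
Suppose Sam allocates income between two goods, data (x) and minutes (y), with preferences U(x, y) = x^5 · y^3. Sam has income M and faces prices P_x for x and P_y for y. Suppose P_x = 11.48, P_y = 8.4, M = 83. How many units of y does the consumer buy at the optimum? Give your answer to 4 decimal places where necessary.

y* = 3.7054

MU_x/MU_y = (5·y)/(3·x); tangency sets this equal to P_x/P_y.
Rearranging, P_y·y = (3/5)·P_x·x. Substituting into the budget gives P_x·x·(1 + (3/5)) = M.
Demand: x*(P_x,P_y,M) = 0.625·M/P_x and y* = 0.375·M/P_y.
At P_x=11.48, P_y=8.4, M=83: y* = 0.375·83/8.4 = 3.7054.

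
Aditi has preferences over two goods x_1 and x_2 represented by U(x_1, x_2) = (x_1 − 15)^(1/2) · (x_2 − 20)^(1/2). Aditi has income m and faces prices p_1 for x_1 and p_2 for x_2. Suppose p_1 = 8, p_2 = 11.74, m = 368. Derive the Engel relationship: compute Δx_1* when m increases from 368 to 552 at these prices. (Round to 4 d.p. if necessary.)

Δx_1* = 11.5

MRS = (x_2−20)/(x_1−15). Tangency with p_1/p_2 gives x_2−20 = (p_1/p_2)·(x_1−15).
After buying the subsistence bundle (15, 20), a share 0.5 of the remaining income goes to x_1: x_1* = 15 + 0.5·(m − 15p_1 − 20p_2)/p_1.
Discretionary income = 368 − 15·8 − 20·11.74 = 13.2; x_1* = 15 + 0.5·13.2/8 = 15.825.
At m' = 552: x_1* = 27.325. Change: 27.325 − 15.825 = 11.5.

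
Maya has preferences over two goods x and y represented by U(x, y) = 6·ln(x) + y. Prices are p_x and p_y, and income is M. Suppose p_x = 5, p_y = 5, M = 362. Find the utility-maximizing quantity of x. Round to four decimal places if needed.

MU_x = 6/x, MU_y = 1. Tangency: 6/x = p_x/p_y.
So x*(p_x,p_y) = 6·p_y/p_x, independent of income; and y* = (M − 6·p_y)/p_y.
At the given prices: x* = 6·5/5 = 6.

x* = 6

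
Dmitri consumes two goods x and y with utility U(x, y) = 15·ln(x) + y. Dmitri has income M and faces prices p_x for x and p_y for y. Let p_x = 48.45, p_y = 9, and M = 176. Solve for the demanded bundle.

MU_x = 15/x, MU_y = 1. Tangency: 15/x = p_x/p_y.
So x*(p_x,p_y) = 15·p_y/p_x, independent of income; and y* = (M − 15·p_y)/p_y.
At the given prices: x* = 15·9/48.45 = 2.7864, and y* = 4.5556.

x* = 2.7864, y* = 4.5556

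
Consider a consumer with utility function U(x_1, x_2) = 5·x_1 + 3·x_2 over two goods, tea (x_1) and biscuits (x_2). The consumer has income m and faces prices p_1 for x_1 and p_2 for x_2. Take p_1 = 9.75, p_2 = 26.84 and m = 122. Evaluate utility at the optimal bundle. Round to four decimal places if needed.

V = 62.5641

Linear utility — the consumer picks whichever good has higher MU/price: 5/9.75 = 0.5128 vs 3/26.84 = 0.1118.
x_1 gives more utility per dollar, so spend all income on x_1: x_1* = m/p_1, x_2* = 0.
Numerically: x_1* = 12.5128, x_2* = 0.
Utility at the optimum: U(12.5128, 0) = 62.5641.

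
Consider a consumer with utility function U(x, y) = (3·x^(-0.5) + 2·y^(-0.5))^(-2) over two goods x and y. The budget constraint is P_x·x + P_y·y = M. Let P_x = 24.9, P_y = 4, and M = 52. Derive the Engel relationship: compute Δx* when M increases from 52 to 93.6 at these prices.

MRS = MU_x/MU_y = (3/2)·(y/x)^(1.5). Set equal to P_x/P_y.
Solve for the ratio: y/x = [(2/3)·P_x/P_y]^(2/3).
Substitute y = (y/x)·x into the budget: x* = M/(P_x + P_y·(y/x)).
Numerically y/x = 2.582451, so x* = 52/(24.9 + 4·2.582451) = 1.476.
At M' = 93.6: x* = 2.6568. Change: 2.6568 − 1.476 = 1.1808.

Δx* = 1.1808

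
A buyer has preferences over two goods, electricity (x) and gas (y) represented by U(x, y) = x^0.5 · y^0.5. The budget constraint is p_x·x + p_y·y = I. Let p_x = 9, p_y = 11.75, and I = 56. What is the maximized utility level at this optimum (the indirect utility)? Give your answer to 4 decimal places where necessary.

V = 2.7228

The MRS is y/x. Set MRS = p_x/p_y.
Rearranging, p_y·y = p_x·x. Substituting into the budget gives p_x·x·(1 + 1) = I.
Demand: x*(p_x,p_y,I) = 0.5·I/p_x and y* = 0.5·I/p_y.
At p_x=9, p_y=11.75, I=56: x* = 0.5·56/9 = 3.1111, y* = 2.383.
Utility at the optimum: U(3.1111, 2.383) = 2.7228.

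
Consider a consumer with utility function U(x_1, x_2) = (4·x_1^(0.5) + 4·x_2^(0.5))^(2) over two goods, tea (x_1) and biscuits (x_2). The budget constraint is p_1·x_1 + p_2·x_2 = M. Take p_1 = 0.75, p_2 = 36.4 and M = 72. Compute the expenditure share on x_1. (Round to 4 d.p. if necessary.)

From the CES first-order condition, (x_2/x_1)^(0.5) = p_1/p_2.
Solve for the ratio: x_2/x_1 = [p_1/p_2]^(2).
With the ratio pinned down, the budget gives x_1* = M/(p_1 + p_2·(x_2/x_1)) and x_2* = (x_2/x_1)·x_1*.
Numerically x_2/x_1 = 0.000425, so x_1* = 72/(0.75 + 36.4·0.000425) = 94.0619 and x_2* = 0.000425·94.0619 = 0.0399.
Expenditure on x_1: 0.75·94.0619 = 70.5464; share = 0.9798.

share on x_1 = 0.9798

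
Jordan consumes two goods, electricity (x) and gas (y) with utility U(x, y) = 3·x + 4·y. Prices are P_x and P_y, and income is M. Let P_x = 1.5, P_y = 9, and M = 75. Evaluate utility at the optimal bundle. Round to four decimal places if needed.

Perfect substitutes: compare marginal utility per dollar. 3/P_x vs 4/P_y → 2 vs 0.4444.
x gives more utility per dollar, so spend all income on x: x* = M/P_x, y* = 0.
Numerically: x* = 50, y* = 0.
Utility at the optimum: U(50, 0) = 150.

V = 150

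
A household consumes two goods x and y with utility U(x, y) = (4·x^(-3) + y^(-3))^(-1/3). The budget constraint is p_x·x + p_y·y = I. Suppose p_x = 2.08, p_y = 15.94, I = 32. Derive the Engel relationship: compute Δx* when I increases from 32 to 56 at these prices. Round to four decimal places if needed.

Δx* = 2.7105

MRS = MU_x/MU_y = 4·(y/x)^(4). Set equal to p_x/p_y.
Hence y/x = ((1/4)·p_x/p_y)^(1/(4)), i.e. raised to the 0.25 power.
With the ratio pinned down, the budget gives x* = I/(p_x + p_y·(y/x)) and y* = (y/x)·x*.
Numerically y/x = 0.42499, so x* = 32/(2.08 + 15.94·0.42499) = 3.614.
At I' = 56: x* = 6.3246. Change: 6.3246 − 3.614 = 2.7105.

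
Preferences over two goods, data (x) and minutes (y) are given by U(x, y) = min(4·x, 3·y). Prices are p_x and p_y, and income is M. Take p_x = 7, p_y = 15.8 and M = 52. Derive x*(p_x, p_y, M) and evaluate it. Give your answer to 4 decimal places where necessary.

Demand: x*(p_x,p_y,M) = 3·M/(3·p_x + 4·p_y), y* = 4·M/(3·p_x + 4·p_y).
Here 3·7 + 4·15.8 = 84.2, giving x* = 1.8527.

x* = 1.8527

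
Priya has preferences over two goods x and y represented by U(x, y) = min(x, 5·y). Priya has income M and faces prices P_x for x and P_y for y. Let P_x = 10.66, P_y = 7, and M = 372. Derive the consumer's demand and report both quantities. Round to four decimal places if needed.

Leontief preferences: the optimum is at the kink where x/5 = y/1, i.e. y = (1/5)·x.
Budget: P_x·x + P_y·(1/5)·x = M, so (5·P_x + P_y)·x = 5·M.
Demand: x*(P_x,P_y,M) = 5·M/(5·P_x + P_y), y* = M/(5·P_x + P_y).
Here 5·10.66 + 7 = 60.3, giving x* = 30.8458 and y* = 6.1692.

x* = 30.8458, y* = 6.1692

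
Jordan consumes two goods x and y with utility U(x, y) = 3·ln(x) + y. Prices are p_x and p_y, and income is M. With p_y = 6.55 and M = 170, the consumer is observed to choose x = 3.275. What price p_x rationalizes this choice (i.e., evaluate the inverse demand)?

Set MRS = p_x/p_y: (3/x)/1 = p_x/p_y.
So x*(p_x,p_y) = 3·p_y/p_x, independent of income; and y* = (M − 3·p_y)/p_y.
Set x* = 3.275 in the demand function and solve for p_x: p_x = 6.

p_x = 6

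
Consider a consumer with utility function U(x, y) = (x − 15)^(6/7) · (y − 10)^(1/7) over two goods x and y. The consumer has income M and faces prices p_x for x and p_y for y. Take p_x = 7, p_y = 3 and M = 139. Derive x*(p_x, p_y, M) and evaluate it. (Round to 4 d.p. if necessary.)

MRS = 6·(y−10)/(x−15). Tangency with p_x/p_y gives y−10 = (1/6)·(p_x/p_y)·(x−15).
After buying the subsistence bundle (15, 10), a share 6/7 of the remaining income goes to x: x* = 15 + 6/7·(M − 15p_x − 10p_y)/p_x.
Discretionary income = 139 − 15·7 − 10·3 = 4; x* = 15 + 6/7·4/7 = 15.4898.

x* = 15.4898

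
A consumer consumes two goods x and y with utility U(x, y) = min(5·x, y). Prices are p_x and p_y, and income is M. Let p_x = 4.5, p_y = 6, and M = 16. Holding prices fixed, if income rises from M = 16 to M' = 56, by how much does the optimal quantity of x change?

Δx* = 1.1594

Leontief preferences: the optimum is at the kink where x/1 = y/5, i.e. y = 5·x.
Budget: p_x·x + p_y·5·x = M, so (p_x + 5·p_y)·x = M.
Demand: x*(p_x,p_y,M) = M/(p_x + 5·p_y), y* = 5·M/(p_x + 5·p_y).
Here 4.5 + 5·6 = 34.5, giving x* = 0.4638.
At M' = 56: x* = 1.6232. Change: 1.6232 − 0.4638 = 1.1594.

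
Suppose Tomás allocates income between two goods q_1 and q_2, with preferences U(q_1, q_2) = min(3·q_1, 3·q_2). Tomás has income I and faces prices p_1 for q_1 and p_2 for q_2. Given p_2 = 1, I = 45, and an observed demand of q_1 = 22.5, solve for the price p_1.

p_1 = 1

Leontief preferences: the optimum is at the kink where q_1/3 = q_2/3, i.e. q_2 = q_1.
Budget: p_1·q_1 + p_2·q_1 = I, so (3·p_1 + 3·p_2)·q_1 = 3·I.
Demand: q_1*(p_1,p_2,I) = 3·I/(3·p_1 + 3·p_2), q_2* = 3·I/(3·p_1 + 3·p_2).
Set q_1* = 22.5 in the demand function and solve for p_1: p_1 = 1.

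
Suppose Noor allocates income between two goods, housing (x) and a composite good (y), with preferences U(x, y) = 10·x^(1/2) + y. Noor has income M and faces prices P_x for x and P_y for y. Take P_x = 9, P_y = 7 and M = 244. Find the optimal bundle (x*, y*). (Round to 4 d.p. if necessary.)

x* = 15.1235, y* = 15.4127

Utility is quasi-linear in y; the FOC for x is 5/√x = P_x/P_y.
Solve: √x = 5·P_y/P_x, so x*(P_x,P_y) = (5·P_y/P_x)², and y* = (M − P_x·x*)/P_y.
Plugging in: x* = (5·7/9)² = 15.1235, y* = 15.4127.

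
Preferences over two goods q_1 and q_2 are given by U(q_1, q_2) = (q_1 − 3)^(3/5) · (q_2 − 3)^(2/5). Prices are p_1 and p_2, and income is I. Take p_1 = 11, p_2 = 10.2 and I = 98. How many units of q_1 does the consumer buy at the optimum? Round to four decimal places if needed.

q_1* = 4.8764

This is Cobb-Douglas in (q_1−3, q_2−3): tangency gives 0.6·p_2·(q_2−3) = 0.4·p_1·(q_1−3).
Substituting into the budget: q_1* = 3 + 0.6·(I − 3·p_1 − 3·p_2)/p_1, and q_2* = 3 + 0.4·(…)/p_2.
Discretionary income = 98 − 3·11 − 3·10.2 = 34.4; q_1* = 3 + 0.6·34.4/11 = 4.8764.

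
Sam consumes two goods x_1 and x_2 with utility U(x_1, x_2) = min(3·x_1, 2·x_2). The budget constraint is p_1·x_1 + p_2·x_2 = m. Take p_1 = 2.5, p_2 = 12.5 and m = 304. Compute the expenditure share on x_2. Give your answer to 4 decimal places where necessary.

Leontief preferences: the optimum is at the kink where x_1/2 = x_2/3, i.e. x_2 = (3/2)·x_1.
Budget: p_1·x_1 + p_2·(3/2)·x_1 = m, so (2·p_1 + 3·p_2)·x_1 = 2·m.
Demand: x_1*(p_1,p_2,m) = 2·m/(2·p_1 + 3·p_2), x_2* = 3·m/(2·p_1 + 3·p_2).
Here 2·2.5 + 3·12.5 = 42.5, giving x_1* = 14.3059 and x_2* = 21.4588.
Expenditure on x_2: 12.5·21.4588 = 268.2353; share = 0.8824.

share on x_2 = 0.8824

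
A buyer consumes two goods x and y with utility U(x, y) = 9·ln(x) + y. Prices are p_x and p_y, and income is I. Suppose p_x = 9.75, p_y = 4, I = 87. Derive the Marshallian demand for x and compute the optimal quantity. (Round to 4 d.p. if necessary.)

Set MRS = p_x/p_y: (9/x)/1 = p_x/p_y.
So x*(p_x,p_y) = 9·p_y/p_x, independent of income; and y* = (I − 9·p_y)/p_y.
At the given prices: x* = 9·4/9.75 = 3.6923.

x* = 3.6923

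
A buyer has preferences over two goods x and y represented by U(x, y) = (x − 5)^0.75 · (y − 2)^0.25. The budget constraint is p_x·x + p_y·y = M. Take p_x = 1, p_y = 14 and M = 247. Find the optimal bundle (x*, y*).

x* = 165.5, y* = 5.8214

After buying the subsistence bundle (5, 2), a share 0.75 of the remaining income goes to x: x* = 5 + 0.75·(M − 5p_x − 2p_y)/p_x.
Discretionary income = 247 − 5·1 − 2·14 = 214; x* = 5 + 0.75·214/1 = 165.5; y* = 2 + 0.25·214/14 = 5.8214.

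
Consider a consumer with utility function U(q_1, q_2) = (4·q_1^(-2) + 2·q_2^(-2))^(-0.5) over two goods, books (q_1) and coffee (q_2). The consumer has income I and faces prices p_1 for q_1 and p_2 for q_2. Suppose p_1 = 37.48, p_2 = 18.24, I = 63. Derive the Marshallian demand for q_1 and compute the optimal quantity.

q_1* = 1.1273

Substitute q_2 = (q_2/q_1)·q_1 into the budget: q_1* = I/(p_1 + p_2·(q_2/q_1)).
Numerically q_2/q_1 = 1.009055, so q_1* = 63/(37.48 + 18.24·1.009055) = 1.1273.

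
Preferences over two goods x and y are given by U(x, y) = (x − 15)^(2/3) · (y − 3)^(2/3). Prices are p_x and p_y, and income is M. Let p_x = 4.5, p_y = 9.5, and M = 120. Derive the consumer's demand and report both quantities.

x* = 17.6667, y* = 4.2632

After buying the subsistence bundle (15, 3), a share 0.5 of the remaining income goes to x: x* = 15 + 0.5·(M − 15p_x − 3p_y)/p_x.
Discretionary income = 120 − 15·4.5 − 3·9.5 = 24; x* = 15 + 0.5·24/4.5 = 17.6667; y* = 3 + 0.5·24/9.5 = 4.2632.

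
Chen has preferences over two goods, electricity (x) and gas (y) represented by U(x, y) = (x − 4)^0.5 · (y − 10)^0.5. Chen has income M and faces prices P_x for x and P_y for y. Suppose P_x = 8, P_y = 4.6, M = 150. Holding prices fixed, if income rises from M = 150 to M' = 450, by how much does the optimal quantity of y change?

Δy* = 32.6087

After buying the subsistence bundle (4, 10), a share 0.5 of the remaining income goes to x: x* = 4 + 0.5·(M − 4P_x − 10P_y)/P_x.
Discretionary income = 150 − 4·8 − 10·4.6 = 72; y* = 10 + 0.5·72/4.6 = 17.8261.
At M' = 450: y* = 50.4348. Change: 50.4348 − 17.8261 = 32.6087.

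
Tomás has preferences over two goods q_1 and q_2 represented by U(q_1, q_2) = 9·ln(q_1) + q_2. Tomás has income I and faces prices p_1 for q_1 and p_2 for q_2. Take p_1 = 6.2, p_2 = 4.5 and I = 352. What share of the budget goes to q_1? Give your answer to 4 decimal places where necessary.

share on q_1 = 0.1151

So q_1*(p_1,p_2) = 9·p_2/p_1, independent of income; and q_2* = (I − 9·p_2)/p_2.
At the given prices: q_1* = 9·4.5/6.2 = 6.5323, and q_2* = 69.2222.
Expenditure on q_1: 6.2·6.5323 = 40.5; share = 0.1151.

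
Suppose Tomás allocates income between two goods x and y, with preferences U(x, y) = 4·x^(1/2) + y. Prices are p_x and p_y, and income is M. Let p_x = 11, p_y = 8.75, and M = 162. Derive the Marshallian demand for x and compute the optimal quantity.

x* = 2.531

Utility is quasi-linear in y; the FOC for x is 2/√x = p_x/p_y.
Solve: √x = 2·p_y/p_x, so x*(p_x,p_y) = (2·p_y/p_x)², and y* = (M − p_x·x*)/p_y.
Plugging in: x* = (2·8.75/11)² = 2.531.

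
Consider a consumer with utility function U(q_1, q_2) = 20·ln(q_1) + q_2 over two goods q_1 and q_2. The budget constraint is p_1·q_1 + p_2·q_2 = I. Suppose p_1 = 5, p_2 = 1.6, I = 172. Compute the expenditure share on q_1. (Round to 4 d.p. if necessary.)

share on q_1 = 0.186

MU_q_1 = 20/q_1, MU_q_2 = 1. Tangency: 20/q_1 = p_1/p_2.
So q_1*(p_1,p_2) = 20·p_2/p_1, independent of income; and q_2* = (I − 20·p_2)/p_2.
At the given prices: q_1* = 20·1.6/5 = 6.4, and q_2* = 87.5.
Expenditure on q_1: 5·6.4 = 32; share = 0.186.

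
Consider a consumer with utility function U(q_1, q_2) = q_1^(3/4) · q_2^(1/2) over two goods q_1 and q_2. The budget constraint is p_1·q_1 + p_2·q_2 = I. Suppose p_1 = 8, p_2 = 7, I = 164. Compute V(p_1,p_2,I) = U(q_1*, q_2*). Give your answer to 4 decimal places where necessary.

V = 20.1063

Demand: q_1*(p_1,p_2,I) = 0.6·I/p_1 and q_2* = 0.4·I/p_2.
At p_1=8, p_2=7, I=164: q_1* = 0.6·164/8 = 12.3, q_2* = 9.3714.
Utility at the optimum: U(12.3, 9.3714) = 20.1063.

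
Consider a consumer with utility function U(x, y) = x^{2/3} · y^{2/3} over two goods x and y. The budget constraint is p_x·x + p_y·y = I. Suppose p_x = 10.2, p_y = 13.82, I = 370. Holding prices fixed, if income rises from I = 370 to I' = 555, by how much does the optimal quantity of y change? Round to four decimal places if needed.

Δy* = 6.6932

Tangency: MRS = y/x = p_x/p_y.
So 2/3·p_y·y = 2/3·p_x·x; combined with the budget, a share 0.5 of income goes to x.
Demand: x*(p_x,p_y,I) = 0.5·I/p_x and y* = 0.5·I/p_y.
At p_x=10.2, p_y=13.82, I=370: y* = 0.5·370/13.82 = 13.3864.
At I' = 555: y* = 20.0796. Change: 20.0796 − 13.3864 = 6.6932.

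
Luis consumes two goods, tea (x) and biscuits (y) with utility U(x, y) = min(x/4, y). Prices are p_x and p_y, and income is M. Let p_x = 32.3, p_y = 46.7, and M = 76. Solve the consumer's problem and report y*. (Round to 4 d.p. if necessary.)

With perfect complements, no substitution: consume in ratio x:y = 4:1.
Budget: p_x·x + p_y·(1/4)·x = M, so (4·p_x + p_y)·x = 4·M.
Demand: x*(p_x,p_y,M) = 4·M/(4·p_x + p_y), y* = M/(4·p_x + p_y).
Here 4·32.3 + 46.7 = 175.9, giving y* = 0.4321.

y* = 0.4321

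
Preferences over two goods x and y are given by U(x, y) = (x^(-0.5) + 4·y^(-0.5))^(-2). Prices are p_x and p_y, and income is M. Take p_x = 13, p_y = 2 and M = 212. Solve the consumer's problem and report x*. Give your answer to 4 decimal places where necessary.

MU_x ∝ x^(-1.5), MU_y ∝ 4·y^(-1.5), so MRS = (1/4)·(y/x)^(1.5) = p_x/p_y.
Solve for the ratio: y/x = [4·p_x/p_y]^(2/3).
Substitute y = (y/x)·x into the budget: x* = M/(p_x + p_y·(y/x)).
Numerically y/x = 8.776383, so x* = 212/(13 + 2·8.776383) = 6.9388.

x* = 6.9388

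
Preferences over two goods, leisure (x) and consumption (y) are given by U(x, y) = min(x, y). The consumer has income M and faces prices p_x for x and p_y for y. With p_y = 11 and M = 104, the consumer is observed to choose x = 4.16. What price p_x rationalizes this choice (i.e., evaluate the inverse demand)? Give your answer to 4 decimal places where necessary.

With perfect complements, no substitution: consume in ratio x:y = 1:1.
Budget: p_x·x + p_y·x = M, so (p_x + p_y)·x = M.
Demand: x*(p_x,p_y,M) = M/(p_x + p_y), y* = M/(p_x + p_y).
Set x* = 4.16 in the demand function and solve for p_x: p_x = 14.

p_x = 14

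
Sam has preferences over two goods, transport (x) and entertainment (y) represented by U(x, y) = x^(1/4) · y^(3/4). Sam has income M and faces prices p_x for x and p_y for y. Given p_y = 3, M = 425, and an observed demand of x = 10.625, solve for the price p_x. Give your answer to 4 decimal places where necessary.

p_x = 10

MU_x/MU_y = (0.25·y)/(0.75·x); tangency sets this equal to p_x/p_y.
So 0.25·p_y·y = 0.75·p_x·x; combined with the budget, a share 0.25 of income goes to x.
Demand: x*(p_x,p_y,M) = 0.25·M/p_x and y* = 0.75·M/p_y.
Set x* = 10.625 in the demand function and solve for p_x: p_x = 10.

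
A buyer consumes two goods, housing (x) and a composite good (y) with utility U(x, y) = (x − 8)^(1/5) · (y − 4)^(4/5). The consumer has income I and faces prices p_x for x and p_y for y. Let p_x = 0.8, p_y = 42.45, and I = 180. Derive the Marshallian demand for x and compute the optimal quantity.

Discretionary income = 180 − 8·0.8 − 4·42.45 = 3.8; x* = 8 + 0.2·3.8/0.8 = 8.95.

x* = 8.95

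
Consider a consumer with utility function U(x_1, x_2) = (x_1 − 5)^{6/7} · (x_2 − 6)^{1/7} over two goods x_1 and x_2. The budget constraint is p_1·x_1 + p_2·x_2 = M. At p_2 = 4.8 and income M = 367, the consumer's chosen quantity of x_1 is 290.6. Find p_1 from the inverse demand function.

Let x_1' = x_1−5, x_2' = x_2−6. MRS = 6·x_2'/x_1' = p_1/p_2.
After buying the subsistence bundle (5, 6), a share 6/7 of the remaining income goes to x_1: x_1* = 5 + 6/7·(M − 5p_1 − 6p_2)/p_1.
Set x_1* = 290.6 in the demand function and solve for p_1: p_1 = 1.

p_1 = 1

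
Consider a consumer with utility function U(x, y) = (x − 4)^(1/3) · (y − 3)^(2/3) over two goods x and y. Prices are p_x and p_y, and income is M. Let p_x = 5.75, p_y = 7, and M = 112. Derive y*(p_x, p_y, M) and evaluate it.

After buying the subsistence bundle (4, 3), a share 1/3 of the remaining income goes to x: x* = 4 + 1/3·(M − 4p_x − 3p_y)/p_x.
Discretionary income = 112 − 4·5.75 − 3·7 = 68; y* = 3 + 2/3·68/7 = 9.4762.

y* = 9.4762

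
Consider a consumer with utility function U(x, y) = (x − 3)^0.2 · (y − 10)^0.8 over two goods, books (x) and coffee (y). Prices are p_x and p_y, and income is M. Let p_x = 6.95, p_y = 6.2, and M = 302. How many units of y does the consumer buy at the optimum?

Substituting into the budget: x* = 3 + 0.2·(M − 3·p_x − 10·p_y)/p_x, and y* = 10 + 0.8·(…)/p_y.
Discretionary income = 302 − 3·6.95 − 10·6.2 = 219.15; y* = 10 + 0.8·219.15/6.2 = 38.2774.

y* = 38.2774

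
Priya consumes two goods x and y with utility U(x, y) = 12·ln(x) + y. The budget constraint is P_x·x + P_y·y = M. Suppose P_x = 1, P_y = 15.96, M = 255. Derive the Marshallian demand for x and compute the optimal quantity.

x* = 191.52

So x*(P_x,P_y) = 12·P_y/P_x, independent of income; and y* = (M − 12·P_y)/P_y.
At the given prices: x* = 12·15.96/1 = 191.52.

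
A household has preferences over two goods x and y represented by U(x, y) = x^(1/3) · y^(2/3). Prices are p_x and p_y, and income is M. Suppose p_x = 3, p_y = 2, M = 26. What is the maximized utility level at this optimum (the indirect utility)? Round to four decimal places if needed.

MU_x/MU_y = (1/3·y)/(2/3·x); tangency sets this equal to p_x/p_y.
Rearranging, p_y·y = 2·p_x·x. Substituting into the budget gives p_x·x·(1 + 2) = M.
Demand: x*(p_x,p_y,M) = 1/3·M/p_x and y* = 2/3·M/p_y.
At p_x=3, p_y=2, M=26: x* = 1/3·26/3 = 2.8889, y* = 8.6667.
Utility at the optimum: U(2.8889, 8.6667) = 6.0091.

V = 6.0091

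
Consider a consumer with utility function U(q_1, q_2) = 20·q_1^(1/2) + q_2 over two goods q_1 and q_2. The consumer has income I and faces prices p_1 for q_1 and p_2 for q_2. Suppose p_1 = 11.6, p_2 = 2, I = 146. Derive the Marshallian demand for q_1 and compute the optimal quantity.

Utility is quasi-linear in q_2; the FOC for q_1 is 10/√q_1 = p_1/p_2.
Solve: √q_1 = 10·p_2/p_1, so q_1*(p_1,p_2) = (10·p_2/p_1)², and q_2* = (I − p_1·q_1*)/p_2.
Plugging in: q_1* = (10·2/11.6)² = 2.9727.

q_1* = 2.9727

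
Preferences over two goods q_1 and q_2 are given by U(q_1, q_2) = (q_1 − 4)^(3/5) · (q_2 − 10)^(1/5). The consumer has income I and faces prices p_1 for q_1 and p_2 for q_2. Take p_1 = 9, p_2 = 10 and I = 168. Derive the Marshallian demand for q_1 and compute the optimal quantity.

q_1* = 6.6667

Discretionary income = 168 − 4·9 − 10·10 = 32; q_1* = 4 + 0.75·32/9 = 6.6667.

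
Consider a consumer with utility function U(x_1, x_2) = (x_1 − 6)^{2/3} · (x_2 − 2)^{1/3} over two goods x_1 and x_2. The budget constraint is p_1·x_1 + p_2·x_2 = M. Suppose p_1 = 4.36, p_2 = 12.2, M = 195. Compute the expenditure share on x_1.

share on x_1 = 0.628

Let x_1' = x_1−6, x_2' = x_2−2. MRS = 2·x_2'/x_1' = p_1/p_2.
Substituting into the budget: x_1* = 6 + 2/3·(M − 6·p_1 − 2·p_2)/p_1, and x_2* = 2 + 1/3·(…)/p_2.
Discretionary income = 195 − 6·4.36 − 2·12.2 = 144.44; x_1* = 6 + 2/3·144.44/4.36 = 28.0856; x_2* = 2 + 1/3·144.44/12.2 = 5.9464.
Expenditure on x_1: 4.36·28.0856 = 122.4533; share = 0.628.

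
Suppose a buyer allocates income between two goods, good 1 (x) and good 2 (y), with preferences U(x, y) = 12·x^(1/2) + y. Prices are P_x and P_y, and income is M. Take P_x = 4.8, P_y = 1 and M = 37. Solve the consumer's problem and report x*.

Utility is quasi-linear in y; the FOC for x is 6/√x = P_x/P_y.
Solve: √x = 6·P_y/P_x, so x*(P_x,P_y) = (6·P_y/P_x)², and y* = (M − P_x·x*)/P_y.
Plugging in: x* = (6·1/4.8)² = 1.5625.

x* = 1.5625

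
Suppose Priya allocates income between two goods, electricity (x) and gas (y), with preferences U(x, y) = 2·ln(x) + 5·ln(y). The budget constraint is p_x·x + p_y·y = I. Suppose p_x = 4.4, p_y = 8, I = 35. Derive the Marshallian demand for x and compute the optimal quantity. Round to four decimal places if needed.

x* = 2.2727

MU_x/MU_y = (2·y)/(5·x); tangency sets this equal to p_x/p_y.
So 2·p_y·y = 5·p_x·x; combined with the budget, a share 2/7 of income goes to x.
Demand: x*(p_x,p_y,I) = 2/7·I/p_x and y* = 5/7·I/p_y.
At p_x=4.4, p_y=8, I=35: x* = 2/7·35/4.4 = 2.2727.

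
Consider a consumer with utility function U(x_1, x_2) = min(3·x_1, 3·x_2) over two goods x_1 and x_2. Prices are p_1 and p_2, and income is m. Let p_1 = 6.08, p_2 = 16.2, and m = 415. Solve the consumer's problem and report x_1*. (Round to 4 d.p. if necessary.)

With perfect complements, no substitution: consume in ratio x_1:x_2 = 3:3.
Budget: p_1·x_1 + p_2·x_1 = m, so (3·p_1 + 3·p_2)·x_1 = 3·m.
Demand: x_1*(p_1,p_2,m) = 3·m/(3·p_1 + 3·p_2), x_2* = 3·m/(3·p_1 + 3·p_2).
Here 3·6.08 + 3·16.2 = 66.84, giving x_1* = 18.6266.

x_1* = 18.6266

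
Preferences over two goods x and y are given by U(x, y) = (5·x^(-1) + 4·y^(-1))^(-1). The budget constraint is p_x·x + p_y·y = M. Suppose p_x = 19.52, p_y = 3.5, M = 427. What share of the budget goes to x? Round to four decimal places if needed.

MRS = MU_x/MU_y = (5/4)·(y/x)^(2). Set equal to p_x/p_y.
Solve for the ratio: y/x = [(4/5)·p_x/p_y]^(0.5).
Substitute y = (y/x)·x into the budget: x* = M/(p_x + p_y·(y/x)).
Numerically y/x = 2.112277, so x* = 427/(19.52 + 3.5·2.112277) = 15.866 and y* = 2.112277·15.866 = 33.5133.
Expenditure on x: 19.52·15.866 = 309.7035; share = 0.7253.

share on x = 0.7253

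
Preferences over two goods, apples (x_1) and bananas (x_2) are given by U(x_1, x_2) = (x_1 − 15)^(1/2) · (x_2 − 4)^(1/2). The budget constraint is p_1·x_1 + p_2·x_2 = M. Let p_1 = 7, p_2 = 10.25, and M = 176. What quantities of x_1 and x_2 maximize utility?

x_1* = 17.1429, x_2* = 5.4634

Let x_1' = x_1−15, x_2' = x_2−4. MRS = x_2'/x_1' = p_1/p_2.
After buying the subsistence bundle (15, 4), a share 0.5 of the remaining income goes to x_1: x_1* = 15 + 0.5·(M − 15p_1 − 4p_2)/p_1.
Discretionary income = 176 − 15·7 − 4·10.25 = 30; x_1* = 15 + 0.5·30/7 = 17.1429; x_2* = 4 + 0.5·30/10.25 = 5.4634.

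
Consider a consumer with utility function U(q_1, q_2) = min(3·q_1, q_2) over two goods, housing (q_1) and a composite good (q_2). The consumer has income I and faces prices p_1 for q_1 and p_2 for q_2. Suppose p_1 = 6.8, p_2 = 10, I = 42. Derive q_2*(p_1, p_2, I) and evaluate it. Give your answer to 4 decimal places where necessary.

q_2* = 3.4239

With perfect complements, no substitution: consume in ratio q_1:q_2 = 1:3.
Budget: p_1·q_1 + p_2·3·q_1 = I, so (p_1 + 3·p_2)·q_1 = I.
Demand: q_1*(p_1,p_2,I) = I/(p_1 + 3·p_2), q_2* = 3·I/(p_1 + 3·p_2).
Here 6.8 + 3·10 = 36.8, giving q_2* = 3.4239.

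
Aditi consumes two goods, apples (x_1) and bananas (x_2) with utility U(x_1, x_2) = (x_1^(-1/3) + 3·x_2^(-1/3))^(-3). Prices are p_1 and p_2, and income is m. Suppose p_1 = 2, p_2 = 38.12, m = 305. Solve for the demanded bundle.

x_1* = 26.4624, x_2* = 6.6127

MRS = MU_x_1/MU_x_2 = (1/3)·(x_2/x_1)^(4/3). Set equal to p_1/p_2.
Solve for the ratio: x_2/x_1 = [3·p_1/p_2]^(0.75).
Substitute x_2 = (x_2/x_1)·x_1 into the budget: x_1* = m/(p_1 + p_2·(x_2/x_1)).
Numerically x_2/x_1 = 0.24989, so x_1* = 305/(2 + 38.12·0.24989) = 26.4624 and x_2* = 0.24989·26.4624 = 6.6127.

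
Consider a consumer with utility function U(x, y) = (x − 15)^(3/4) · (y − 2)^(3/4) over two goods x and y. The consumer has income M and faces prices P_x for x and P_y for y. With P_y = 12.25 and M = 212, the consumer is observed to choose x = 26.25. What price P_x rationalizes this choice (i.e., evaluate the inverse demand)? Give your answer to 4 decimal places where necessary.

Let x' = x−15, y' = y−2. MRS = y'/x' = P_x/P_y.
After buying the subsistence bundle (15, 2), a share 0.5 of the remaining income goes to x: x* = 15 + 0.5·(M − 15P_x − 2P_y)/P_x.
Set x* = 26.25 in the demand function and solve for P_x: P_x = 5.

P_x = 5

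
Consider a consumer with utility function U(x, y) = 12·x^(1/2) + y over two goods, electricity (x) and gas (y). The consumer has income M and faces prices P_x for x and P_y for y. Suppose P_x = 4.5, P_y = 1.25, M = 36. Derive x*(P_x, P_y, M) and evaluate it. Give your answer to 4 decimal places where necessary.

x* = 2.7778

MU_x = 6/√x, MU_y = 1. Tangency: 6/√x = P_x/P_y.
Thus x* = (6·P_y/P_x)² — independent of M — with the rest of income spent on y.
Plugging in: x* = (6·1.25/4.5)² = 2.7778.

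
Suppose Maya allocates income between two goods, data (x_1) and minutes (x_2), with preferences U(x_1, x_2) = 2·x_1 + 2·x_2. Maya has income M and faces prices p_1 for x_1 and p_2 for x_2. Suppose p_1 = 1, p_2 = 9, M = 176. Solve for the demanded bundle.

x_1* = 176, x_2* = 0

Linear utility — the consumer picks whichever good has higher MU/price: 2/1 = 2 vs 2/9 = 0.2222.
x_1 gives more utility per dollar, so spend all income on x_1: x_1* = M/p_1, x_2* = 0.
Numerically: x_1* = 176, x_2* = 0.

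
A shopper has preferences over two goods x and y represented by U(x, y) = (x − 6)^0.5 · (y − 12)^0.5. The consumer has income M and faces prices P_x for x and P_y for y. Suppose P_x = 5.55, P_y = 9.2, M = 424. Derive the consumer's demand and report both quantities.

MRS = (y−12)/(x−6). Tangency with P_x/P_y gives y−12 = (P_x/P_y)·(x−6).
Substituting into the budget: x* = 6 + 0.5·(M − 6·P_x − 12·P_y)/P_x, and y* = 12 + 0.5·(…)/P_y.
Discretionary income = 424 − 6·5.55 − 12·9.2 = 280.3; x* = 6 + 0.5·280.3/5.55 = 31.2523; y* = 12 + 0.5·280.3/9.2 = 27.2337.

x* = 31.2523, y* = 27.2337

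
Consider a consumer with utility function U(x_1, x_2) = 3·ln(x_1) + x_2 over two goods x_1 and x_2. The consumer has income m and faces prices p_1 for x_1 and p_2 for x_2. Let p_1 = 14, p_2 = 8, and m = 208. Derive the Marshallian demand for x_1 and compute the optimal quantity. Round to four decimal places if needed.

x_1* = 1.7143

Set MRS = p_1/p_2: (3/x_1)/1 = p_1/p_2.
So x_1*(p_1,p_2) = 3·p_2/p_1, independent of income; and x_2* = (m − 3·p_2)/p_2.
At the given prices: x_1* = 3·8/14 = 1.7143.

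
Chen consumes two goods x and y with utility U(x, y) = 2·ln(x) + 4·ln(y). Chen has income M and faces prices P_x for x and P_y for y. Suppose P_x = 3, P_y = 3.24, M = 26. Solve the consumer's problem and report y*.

The MRS is (1/2)·y/x. Set MRS = P_x/P_y.
So 2·P_y·y = 4·P_x·x; combined with the budget, a share 1/3 of income goes to x.
Demand: x*(P_x,P_y,M) = 1/3·M/P_x and y* = 2/3·M/P_y.
At P_x=3, P_y=3.24, M=26: y* = 2/3·26/3.24 = 5.3498.

y* = 5.3498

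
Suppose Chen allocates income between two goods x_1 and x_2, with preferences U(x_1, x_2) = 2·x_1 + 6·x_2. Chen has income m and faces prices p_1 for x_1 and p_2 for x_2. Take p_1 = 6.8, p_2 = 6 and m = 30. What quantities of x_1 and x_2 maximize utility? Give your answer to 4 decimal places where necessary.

Linear utility — the consumer picks whichever good has higher MU/price: 2/6.8 = 0.2941 vs 6/6 = 1.
x_2 gives more utility per dollar, so spend all income on x_2: x_2* = m/p_2, x_1* = 0.
Numerically: x_1* = 0, x_2* = 5.

x_1* = 0, x_2* = 5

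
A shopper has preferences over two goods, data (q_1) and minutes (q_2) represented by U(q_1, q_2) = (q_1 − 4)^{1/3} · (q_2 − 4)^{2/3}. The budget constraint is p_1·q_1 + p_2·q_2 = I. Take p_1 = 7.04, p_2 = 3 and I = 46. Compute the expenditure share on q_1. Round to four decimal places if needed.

share on q_1 = 0.6545

Let q_1' = q_1−4, q_2' = q_2−4. MRS = (1/2)·q_2'/q_1' = p_1/p_2.
After buying the subsistence bundle (4, 4), a share 1/3 of the remaining income goes to q_1: q_1* = 4 + 1/3·(I − 4p_1 − 4p_2)/p_1.
Discretionary income = 46 − 4·7.04 − 4·3 = 5.84; q_1* = 4 + 1/3·5.84/7.04 = 4.2765; q_2* = 4 + 2/3·5.84/3 = 5.2978.
Expenditure on q_1: 7.04·4.2765 = 30.1067; share = 0.6545.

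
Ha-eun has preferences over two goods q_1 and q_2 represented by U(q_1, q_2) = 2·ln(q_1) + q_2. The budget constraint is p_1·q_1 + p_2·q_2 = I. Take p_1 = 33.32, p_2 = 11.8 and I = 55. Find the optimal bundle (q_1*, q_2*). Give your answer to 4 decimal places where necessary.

MU_q_1 = 2/q_1, MU_q_2 = 1. Tangency: 2/q_1 = p_1/p_2.
So q_1*(p_1,p_2) = 2·p_2/p_1, independent of income; and q_2* = (I − 2·p_2)/p_2.
At the given prices: q_1* = 2·11.8/33.32 = 0.7083, and q_2* = 2.661.

q_1* = 0.7083, q_2* = 2.661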